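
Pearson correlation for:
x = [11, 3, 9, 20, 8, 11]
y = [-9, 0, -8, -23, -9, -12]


n=6, Σx=62, Σy=-61, Σxy=-835, Σx²=796, Σy²=899
r = (6×(-835) - 62×(-61))/√((6×796 - 62²)(6×899 - (-61)²))
= -1228/√(932×1673) = -1228/√1559236 ≈ -1228/1248.6937 ≈ -0.9834

r ≈ -0.9834


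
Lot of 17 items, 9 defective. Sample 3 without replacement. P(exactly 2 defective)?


Hypergeometric: C(9,2)×C(8,1)/C(17,3)
= 36×8/680 = 36/85

P(X=2) = 36/85 ≈ 42.35%


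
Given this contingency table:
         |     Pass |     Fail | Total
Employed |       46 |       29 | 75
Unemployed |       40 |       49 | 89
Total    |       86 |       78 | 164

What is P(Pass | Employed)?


P(Pass | Employed) = 46/(46+29) = 46/75

P(Pass|Employed) = 46/75 ≈ 61.33%


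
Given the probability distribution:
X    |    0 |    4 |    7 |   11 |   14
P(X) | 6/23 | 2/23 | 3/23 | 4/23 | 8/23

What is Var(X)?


E[X] = 185/23
E[X²] = 97
Var(X) = E[X²] - (E[X])² = 97 - 34225/529 = 17088/529

Var(X) = 17088/529 ≈ 32.3025


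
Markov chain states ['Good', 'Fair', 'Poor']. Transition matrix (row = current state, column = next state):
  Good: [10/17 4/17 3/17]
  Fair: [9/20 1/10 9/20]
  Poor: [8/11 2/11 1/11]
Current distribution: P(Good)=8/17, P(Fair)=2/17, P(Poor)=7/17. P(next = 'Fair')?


P(next=Fair) = Σᵢ P(now=i)×P(i→Fair)
= 8/17×4/17 + 2/17×1/10 + 7/17×2/11
= 32/289 + 1/85 + 14/187 = 3137/15895

P = 3137/15895 ≈ 0.1974


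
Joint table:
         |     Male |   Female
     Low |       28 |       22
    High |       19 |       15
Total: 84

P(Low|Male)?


P(Low|Male) = 28/(28+19) = 28/47

P = 28/47 ≈ 59.57%


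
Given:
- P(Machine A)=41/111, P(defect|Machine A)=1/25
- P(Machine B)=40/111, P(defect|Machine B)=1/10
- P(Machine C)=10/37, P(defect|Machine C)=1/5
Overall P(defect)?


P(B) = Σ P(B|Aᵢ)×P(Aᵢ)
  1/25×41/111 = 41/2775
  1/10×40/111 = 4/111
  1/5×10/37 = 2/37
Sum = 97/925

P(defect) = 97/925 ≈ 10.49%


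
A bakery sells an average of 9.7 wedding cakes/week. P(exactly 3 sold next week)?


Poisson(λ=9.7): P(X=3) = e^(-λ)×λ^k/k!
= e^(-9.7) × 9.7^3 / 3!
≈ 6.128349505e-05 × 912.673 / 6 ≈ 0.009322

P(X=3) ≈ 0.009322 ≈ 0.93%


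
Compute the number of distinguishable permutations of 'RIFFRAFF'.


Letters: 8, freq: {'R': 2, 'I': 1, 'F': 4, 'A': 1}
8!/(2!×1!×4!×1!) = 40320/48 = 840

840


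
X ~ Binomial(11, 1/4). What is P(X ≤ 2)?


P(X ≤ 2) = Σ P(X=i) for i=0..2
P(X=0) = 177147/4194304
P(X=1) = 649539/4194304
P(X=2) = 1082565/4194304
Sum = 1909251/4194304

P(X ≤ 2) = 1909251/4194304 ≈ 45.52%


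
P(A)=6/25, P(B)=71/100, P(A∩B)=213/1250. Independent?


P(A)×P(B) = 213/1250
P(A∩B) = 213/1250
Equal ✓ → Independent

Yes, independent


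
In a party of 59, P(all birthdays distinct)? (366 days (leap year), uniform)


P(all different) = Π(366-i)/366 for i=0..58
= (366/366)×(365/366)×...×(308/366)
= 0.007112

P ≈ 0.0071 ≈ 0.71%


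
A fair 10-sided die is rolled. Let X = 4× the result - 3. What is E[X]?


E[die] = (1+10)/2 = 11/2
E[X] = 4×11/2 - 3 = 19

E[X] = 19


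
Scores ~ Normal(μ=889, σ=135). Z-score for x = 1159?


z = (x - μ)/σ = (1159 - 889)/135 = 2.0

z = 2.0


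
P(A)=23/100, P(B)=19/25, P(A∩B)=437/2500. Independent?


P(A)×P(B) = 437/2500
P(A∩B) = 437/2500
Equal ✓ → Independent

Yes, independent


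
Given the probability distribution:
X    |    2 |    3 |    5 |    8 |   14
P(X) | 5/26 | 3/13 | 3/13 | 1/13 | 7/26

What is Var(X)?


E[X] = 86/13
E[X²] = 862/13
Var(X) = E[X²] - (E[X])² = 862/13 - 7396/169 = 3810/169

Var(X) = 3810/169 ≈ 22.5444


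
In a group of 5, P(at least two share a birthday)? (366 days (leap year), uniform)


P(all different) = Π(366-i)/366 for i=0..4
= 0.972938
P(match) = 1 - 0.972938 = 0.027062

P ≈ 0.0271 ≈ 2.71%


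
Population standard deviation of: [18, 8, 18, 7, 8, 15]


Mean = 74/6 = 37/3
  (18-37/3)²=289/9
  (8-37/3)²=169/9
  (18-37/3)²=289/9
  (7-37/3)²=256/9
  (8-37/3)²=169/9
  (15-37/3)²=64/9
Σ(x-μ)² = 412/3
σ² = (412/3)/6 = 206/9

σ = √(206/9) ≈ 4.7842


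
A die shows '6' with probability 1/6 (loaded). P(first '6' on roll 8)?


Geometric: P(X=8) = (1-p)^(k-1)×p = (5/6)^7×1/6 = 78125/1679616

P(X=8) = 78125/1679616 ≈ 4.65%


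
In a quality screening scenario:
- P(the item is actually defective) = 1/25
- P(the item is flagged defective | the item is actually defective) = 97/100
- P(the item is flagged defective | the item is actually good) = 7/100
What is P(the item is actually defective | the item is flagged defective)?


Using Bayes' theorem:
P(A|B) = P(B|A)·P(A) / P(B)

P(the item is flagged defective) = 97/100 × 1/25 + 7/100 × 24/25
= 97/2500 + 42/625 = 53/500

P(the item is actually defective|the item is flagged defective) = (97/2500) / (53/500) = 97/265

P(the item is actually defective|the item is flagged defective) = 97/265 ≈ 36.60%


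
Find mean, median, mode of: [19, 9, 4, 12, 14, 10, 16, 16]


Sorted: [4, 9, 10, 12, 14, 16, 16, 19]
Mean = 100/8 = 25/2
Median = 13
Freq: {19: 1, 9: 1, 4: 1, 12: 1, 14: 1, 10: 1, 16: 2}
Mode: [16]

Mean=25/2, Median=13, Mode=16


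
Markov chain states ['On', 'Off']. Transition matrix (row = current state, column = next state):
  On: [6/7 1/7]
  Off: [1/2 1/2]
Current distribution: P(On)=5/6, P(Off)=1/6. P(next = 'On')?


P(next=On) = Σᵢ P(now=i)×P(i→On)
= 5/6×6/7 + 1/6×1/2
= 5/7 + 1/12 = 67/84

P = 67/84 ≈ 0.7976


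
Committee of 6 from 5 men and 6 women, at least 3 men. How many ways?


Count by #men:
  3M,3W: C(5,3)×C(6,3)=200
  4M,2W: C(5,4)×C(6,2)=75
  5M,1W: C(5,5)×C(6,1)=6
Total = 281

281


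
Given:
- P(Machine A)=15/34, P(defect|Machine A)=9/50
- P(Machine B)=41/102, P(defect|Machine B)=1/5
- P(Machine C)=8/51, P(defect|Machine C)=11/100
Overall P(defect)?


P(B) = Σ P(B|Aᵢ)×P(Aᵢ)
  9/50×15/34 = 27/340
  1/5×41/102 = 41/510
  11/100×8/51 = 22/1275
Sum = 301/1700

P(defect) = 301/1700 ≈ 17.71%


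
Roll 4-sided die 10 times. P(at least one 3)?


P(no 3)^10 = (3/4)^10 = 59049/1048576
P(≥1) = 1 - 59049/1048576 = 989527/1048576

P = 989527/1048576 ≈ 94.37%


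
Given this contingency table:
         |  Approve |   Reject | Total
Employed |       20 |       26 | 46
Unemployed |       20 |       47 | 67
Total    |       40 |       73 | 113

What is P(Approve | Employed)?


P(Approve | Employed) = 20/(20+26) = 20/46 = 10/23

P(Approve|Employed) = 10/23 ≈ 43.48%


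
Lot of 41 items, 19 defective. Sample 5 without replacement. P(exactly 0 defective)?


Hypergeometric: C(19,0)×C(22,5)/C(41,5)
= 1×26334/749398 = 693/19721

P(X=0) = 693/19721 ≈ 3.51%


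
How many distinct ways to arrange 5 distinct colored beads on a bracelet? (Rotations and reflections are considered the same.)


Free circular arrangements: rotations and reflections both identified.
(n-1)!/2 = 4!/2 = 24/2 = 12

12


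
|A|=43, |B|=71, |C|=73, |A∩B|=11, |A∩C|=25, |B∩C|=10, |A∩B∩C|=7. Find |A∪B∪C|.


|A∪B∪C| = 43+71+73-11-25-10+7 = 148

|A∪B∪C| = 148


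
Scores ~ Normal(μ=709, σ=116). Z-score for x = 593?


z = (x - μ)/σ = (593 - 709)/116 = -1.0

z = -1.0


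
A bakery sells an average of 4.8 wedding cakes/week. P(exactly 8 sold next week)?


Poisson(λ=4.8): P(X=8) = e^(-λ)×λ^k/k!
= e^(-4.8) × 4.8^8 / 8!
≈ 0.008229747049 × 281792.804291 / 40320 ≈ 0.057517

P(X=8) ≈ 0.057517 ≈ 5.75%


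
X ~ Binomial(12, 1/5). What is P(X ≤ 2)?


P(X ≤ 2) = Σ P(X=i) for i=0..2
P(X=0) = 16777216/244140625
P(X=1) = 50331648/244140625
P(X=2) = 69206016/244140625
Sum = 27262976/48828125

P(X ≤ 2) = 27262976/48828125 ≈ 55.83%


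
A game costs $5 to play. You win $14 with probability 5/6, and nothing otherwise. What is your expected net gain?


E[gain] = (14-5)×5/6 + (-5)×1/6
= 15/2 - 5/6 = 20/3

Expected net gain = $20/3 ≈ $6.67


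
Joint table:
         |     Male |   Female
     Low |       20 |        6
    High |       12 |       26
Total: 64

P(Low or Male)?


P(Low∨Male) = P(Low) + P(Male) - P(Low∧Male)
= (26 + 32 - 20)/64 = 38/64 = 19/32

P = 19/32 ≈ 59.38%


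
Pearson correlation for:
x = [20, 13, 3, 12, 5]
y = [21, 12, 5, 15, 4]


n=5, Σx=53, Σy=57, Σxy=791, Σx²=747, Σy²=851
r = (5×791 - 53×57)/√((5×747 - 53²)(5×851 - 57²))
= 934/√(926×1006) = 934/√931556 ≈ 934/965.1715 ≈ 0.9677

r ≈ 0.9677


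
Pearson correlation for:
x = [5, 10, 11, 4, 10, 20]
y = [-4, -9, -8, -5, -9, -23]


n=6, Σx=60, Σy=-58, Σxy=-768, Σx²=762, Σy²=796
r = (6×(-768) - 60×(-58))/√((6×762 - 60²)(6×796 - (-58)²))
= -1128/√(972×1412) = -1128/√1372464 ≈ -1128/1171.5221 ≈ -0.9628

r ≈ -0.9628


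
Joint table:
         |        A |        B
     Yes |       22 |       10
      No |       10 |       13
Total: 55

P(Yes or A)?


P(Yes∨A) = P(Yes) + P(A) - P(Yes∧A)
= (32 + 32 - 22)/55 = 42/55

P = 42/55 ≈ 76.36%


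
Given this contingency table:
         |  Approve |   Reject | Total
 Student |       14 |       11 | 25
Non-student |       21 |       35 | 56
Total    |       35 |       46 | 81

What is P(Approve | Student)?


P(Approve | Student) = 14/(14+11) = 14/25

P(Approve|Student) = 14/25 ≈ 56.00%


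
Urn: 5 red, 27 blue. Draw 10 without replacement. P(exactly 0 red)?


Hypergeometric: C(5,0)×C(27,10)/C(32,10)
= 1×8436285/64512240 = 1881/14384

P(X=0) = 1881/14384 ≈ 13.08%


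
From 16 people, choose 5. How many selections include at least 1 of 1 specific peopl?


Complement: C(16,5) - C(15,5) = 4368 - 3003 = 1365

1365


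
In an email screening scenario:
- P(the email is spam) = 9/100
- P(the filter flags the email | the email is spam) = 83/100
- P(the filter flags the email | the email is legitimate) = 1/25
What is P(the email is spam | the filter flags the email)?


Using Bayes' theorem:
P(A|B) = P(B|A)·P(A) / P(B)

P(the filter flags the email) = 83/100 × 9/100 + 1/25 × 91/100
= 747/10000 + 91/2500 = 1111/10000

P(the email is spam|the filter flags the email) = (747/10000) / (1111/10000) = 747/1111

P(the email is spam|the filter flags the email) = 747/1111 ≈ 67.24%


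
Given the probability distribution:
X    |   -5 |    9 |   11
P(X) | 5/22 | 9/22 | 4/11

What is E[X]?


E[X] = Σ x·P(X=x)
= (-5)×(5/22) + (9)×(9/22) + (11)×(4/11)
= 72/11

E[X] = 72/11


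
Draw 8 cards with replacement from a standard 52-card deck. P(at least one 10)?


P(not a 10) = 48/52 = 12/13
P(none in 8 draws) = (12/13)^8 = 429981696/815730721
P(≥1 10) = 1 - 429981696/815730721 = 385749025/815730721

P = 385749025/815730721 ≈ 47.29%


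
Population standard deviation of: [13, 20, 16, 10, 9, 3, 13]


Mean = 84/7 = 12
  (13-12)²=1
  (20-12)²=64
  (16-12)²=16
  (10-12)²=4
  (9-12)²=9
  (3-12)²=81
  (13-12)²=1
Σ(x-μ)² = 176
σ² = 176/7

σ = √(176/7) ≈ 5.0143


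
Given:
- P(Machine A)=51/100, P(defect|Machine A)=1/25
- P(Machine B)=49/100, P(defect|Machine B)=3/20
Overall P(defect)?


P(B) = Σ P(B|Aᵢ)×P(Aᵢ)
  1/25×51/100 = 51/2500
  3/20×49/100 = 147/2000
Sum = 939/10000

P(defect) = 939/10000 ≈ 9.39%


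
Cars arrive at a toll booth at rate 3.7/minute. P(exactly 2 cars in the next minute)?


Poisson(λ=3.7): P(X=2) = e^(-λ)×λ^k/k!
= e^(-3.7) × 3.7^2 / 2!
≈ 0.02472352647 × 13.69 / 2 ≈ 0.169233

P(X=2) ≈ 0.169233 ≈ 16.92%


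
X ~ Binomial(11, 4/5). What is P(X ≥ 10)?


P(X ≥ 10) = Σ P(X=i) for i=10..11
P(X=10) = 11534336/48828125
P(X=11) = 4194304/48828125
Sum = 3145728/9765625

P(X ≥ 10) = 3145728/9765625 ≈ 32.21%


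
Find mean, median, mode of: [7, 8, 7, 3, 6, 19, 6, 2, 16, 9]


Sorted: [2, 3, 6, 6, 7, 7, 8, 9, 16, 19]
Mean = 83/10
Median = 7
Freq: {7: 2, 8: 1, 3: 1, 6: 2, 19: 1, 2: 1, 16: 1, 9: 1}
Mode: [6, 7]

Mean=83/10, Median=7, Mode=[6, 7]


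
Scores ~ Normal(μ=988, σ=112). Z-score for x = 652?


z = (x - μ)/σ = (652 - 988)/112 = -3.0

z = -3.0


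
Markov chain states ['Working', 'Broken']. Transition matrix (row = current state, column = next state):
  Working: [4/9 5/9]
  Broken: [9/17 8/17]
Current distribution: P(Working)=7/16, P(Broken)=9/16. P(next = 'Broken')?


P(next=Broken) = Σᵢ P(now=i)×P(i→Broken)
= 7/16×5/9 + 9/16×8/17
= 35/144 + 9/34 = 1243/2448

P = 1243/2448 ≈ 0.5078


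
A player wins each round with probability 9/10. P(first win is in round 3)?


Geometric: P(X=3) = (1-p)^(k-1)×p = (1/10)^2×9/10 = 9/1000

P(X=3) = 9/1000 ≈ 0.90%


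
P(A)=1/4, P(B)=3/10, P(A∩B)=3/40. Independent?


P(A)×P(B) = 3/40
P(A∩B) = 3/40
Equal ✓ → Independent

Yes, independent


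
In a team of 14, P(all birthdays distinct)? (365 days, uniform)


P(all different) = Π(365-i)/365 for i=0..13
= (365/365)×(364/365)×...×(352/365)
= 0.776897

P ≈ 0.7769 ≈ 77.69%


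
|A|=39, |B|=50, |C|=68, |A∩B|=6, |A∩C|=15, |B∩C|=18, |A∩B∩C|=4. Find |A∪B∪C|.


|A∪B∪C| = 39+50+68-6-15-18+4 = 122

|A∪B∪C| = 122


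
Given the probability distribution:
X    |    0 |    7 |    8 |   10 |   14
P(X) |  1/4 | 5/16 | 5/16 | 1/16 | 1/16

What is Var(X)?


E[X] = 99/16
E[X²] = 861/16
Var(X) = E[X²] - (E[X])² = 861/16 - 9801/256 = 3975/256

Var(X) = 3975/256 ≈ 15.5273


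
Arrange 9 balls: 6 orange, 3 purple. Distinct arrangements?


9!/(6!×3!) = 84

84


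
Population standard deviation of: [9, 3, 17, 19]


Mean = 48/4 = 12
  (9-12)²=9
  (3-12)²=81
  (17-12)²=25
  (19-12)²=49
Σ(x-μ)² = 164
σ² = 164/4 = 41

σ = √(41) ≈ 6.4031


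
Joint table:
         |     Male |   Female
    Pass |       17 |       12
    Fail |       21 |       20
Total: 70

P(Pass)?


P(Pass) = (17+12)/70 = 29/70

P(Pass) = 29/70 ≈ 41.43%


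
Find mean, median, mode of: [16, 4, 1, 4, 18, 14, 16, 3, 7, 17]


Sorted: [1, 3, 4, 4, 7, 14, 16, 16, 17, 18]
Mean = 100/10 = 10
Median = 21/2
Freq: {16: 2, 4: 2, 1: 1, 18: 1, 14: 1, 3: 1, 7: 1, 17: 1}
Mode: [4, 16]

Mean=10, Median=21/2, Mode=[4, 16]


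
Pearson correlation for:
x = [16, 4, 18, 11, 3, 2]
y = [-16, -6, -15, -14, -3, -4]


n=6, Σx=54, Σy=-58, Σxy=-721, Σx²=730, Σy²=738
r = (6×(-721) - 54×(-58))/√((6×730 - 54²)(6×738 - (-58)²))
= -1194/√(1464×1064) = -1194/√1557696 ≈ -1194/1248.0769 ≈ -0.9567

r ≈ -0.9567


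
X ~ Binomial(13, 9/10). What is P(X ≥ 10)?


P(X ≥ 10) = Σ P(X=i) for i=10..13
P(X=10) = 498610169343/5000000000000
P(X=11) = 1223861324751/5000000000000
P(X=12) = 3671583974253/10000000000000
P(X=13) = 2541865828329/10000000000000
Sum = 965839279077/1000000000000

P(X ≥ 10) = 965839279077/1000000000000 ≈ 96.58%


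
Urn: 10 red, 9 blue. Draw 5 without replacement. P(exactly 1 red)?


Hypergeometric: C(10,1)×C(9,4)/C(19,5)
= 10×126/11628 = 35/323

P(X=1) = 35/323 ≈ 10.84%


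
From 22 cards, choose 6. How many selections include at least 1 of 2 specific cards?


Complement: C(22,6) - C(20,6) = 74613 - 38760 = 35853

35853


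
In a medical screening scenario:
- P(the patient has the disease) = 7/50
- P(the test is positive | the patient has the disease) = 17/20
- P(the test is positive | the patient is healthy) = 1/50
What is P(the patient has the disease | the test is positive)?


Using Bayes' theorem:
P(A|B) = P(B|A)·P(A) / P(B)

P(the test is positive) = 17/20 × 7/50 + 1/50 × 43/50
= 119/1000 + 43/2500 = 681/5000

P(the patient has the disease|the test is positive) = (119/1000) / (681/5000) = 595/681

P(the patient has the disease|the test is positive) = 595/681 ≈ 87.37%


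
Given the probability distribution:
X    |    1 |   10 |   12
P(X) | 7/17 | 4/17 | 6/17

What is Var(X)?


E[X] = 7
E[X²] = 1271/17
Var(X) = E[X²] - (E[X])² = 1271/17 - 49 = 438/17

Var(X) = 438/17 ≈ 25.7647


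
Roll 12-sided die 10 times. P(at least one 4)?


P(no 4)^10 = (11/12)^10 = 25937424601/61917364224
P(≥1) = 1 - 25937424601/61917364224 = 35979939623/61917364224

P = 35979939623/61917364224 ≈ 58.11%


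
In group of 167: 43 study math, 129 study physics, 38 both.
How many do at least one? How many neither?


|A∪B| = 43+129-38 = 134
Neither = 167-134 = 33

At least one: 134; Neither: 33


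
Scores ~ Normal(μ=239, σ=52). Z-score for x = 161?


z = (x - μ)/σ = (161 - 239)/52 = -1.5

z = -1.5


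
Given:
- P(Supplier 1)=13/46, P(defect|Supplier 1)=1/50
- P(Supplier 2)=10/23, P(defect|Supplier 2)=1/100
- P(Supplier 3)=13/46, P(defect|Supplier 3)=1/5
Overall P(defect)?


P(B) = Σ P(B|Aᵢ)×P(Aᵢ)
  1/50×13/46 = 13/2300
  1/100×10/23 = 1/230
  1/5×13/46 = 13/230
Sum = 153/2300

P(defect) = 153/2300 ≈ 6.65%


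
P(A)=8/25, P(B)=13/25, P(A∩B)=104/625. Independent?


P(A)×P(B) = 104/625
P(A∩B) = 104/625
Equal ✓ → Independent

Yes, independent


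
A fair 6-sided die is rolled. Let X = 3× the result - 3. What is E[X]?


E[die] = (1+6)/2 = 7/2
E[X] = 3×7/2 - 3 = 15/2

E[X] = 15/2


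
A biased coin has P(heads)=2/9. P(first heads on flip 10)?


Geometric: P(X=10) = (1-p)^(k-1)×p = (7/9)^9×2/9 = 80707214/3486784401

P(X=10) = 80707214/3486784401 ≈ 2.31%


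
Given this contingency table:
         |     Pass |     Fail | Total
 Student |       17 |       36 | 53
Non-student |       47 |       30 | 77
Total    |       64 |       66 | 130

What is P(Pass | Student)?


P(Pass | Student) = 17/(17+36) = 17/53

P(Pass|Student) = 17/53 ≈ 32.08%


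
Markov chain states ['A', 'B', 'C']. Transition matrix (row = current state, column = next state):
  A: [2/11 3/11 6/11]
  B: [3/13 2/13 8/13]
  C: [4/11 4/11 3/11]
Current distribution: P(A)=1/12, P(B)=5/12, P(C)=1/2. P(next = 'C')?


P(next=C) = Σᵢ P(now=i)×P(i→C)
= 1/12×6/11 + 5/12×8/13 + 1/2×3/11
= 1/22 + 10/39 + 3/22 = 188/429

P = 188/429 ≈ 0.4382


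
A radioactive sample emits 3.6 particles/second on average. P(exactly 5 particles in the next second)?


Poisson(λ=3.6): P(X=5) = e^(-λ)×λ^k/k!
= e^(-3.6) × 3.6^5 / 5!
≈ 0.02732372245 × 604.66176 / 120 ≈ 0.137680

P(X=5) ≈ 0.137680 ≈ 13.77%


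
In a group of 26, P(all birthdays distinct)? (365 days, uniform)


P(all different) = Π(365-i)/365 for i=0..25
= (365/365)×(364/365)×...×(340/365)
= 0.401759

P ≈ 0.4018 ≈ 40.18%


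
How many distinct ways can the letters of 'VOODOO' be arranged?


Letters: 6, freq: {'V': 1, 'O': 4, 'D': 1}
6!/(1!×4!×1!) = 720/24 = 30

30


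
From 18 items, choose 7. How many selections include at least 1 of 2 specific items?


Complement: C(18,7) - C(16,7) = 31824 - 11440 = 20384

20384


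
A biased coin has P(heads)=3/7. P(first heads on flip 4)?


Geometric: P(X=4) = (1-p)^(k-1)×p = (4/7)^3×3/7 = 192/2401

P(X=4) = 192/2401 ≈ 8.00%


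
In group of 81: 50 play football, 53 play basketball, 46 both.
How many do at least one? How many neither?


|A∪B| = 50+53-46 = 57
Neither = 81-57 = 24

At least one: 57; Neither: 24


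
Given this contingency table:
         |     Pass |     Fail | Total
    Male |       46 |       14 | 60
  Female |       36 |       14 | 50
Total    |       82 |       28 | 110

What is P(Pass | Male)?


P(Pass | Male) = 46/(46+14) = 46/60 = 23/30

P(Pass|Male) = 23/30 ≈ 76.67%


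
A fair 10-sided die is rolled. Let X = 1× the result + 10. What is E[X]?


E[die] = (1+10)/2 = 11/2
E[X] = 1×11/2 + 10 = 31/2

E[X] = 31/2


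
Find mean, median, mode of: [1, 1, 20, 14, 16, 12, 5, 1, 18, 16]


Sorted: [1, 1, 1, 5, 12, 14, 16, 16, 18, 20]
Mean = 104/10 = 52/5
Median = 13
Freq: {1: 3, 20: 1, 14: 1, 16: 2, 12: 1, 5: 1, 18: 1}
Mode: [1]

Mean=52/5, Median=13, Mode=1


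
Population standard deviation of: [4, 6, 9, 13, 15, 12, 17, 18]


Mean = 94/8 = 47/4
  (4-47/4)²=961/16
  (6-47/4)²=529/16
  (9-47/4)²=121/16
  (13-47/4)²=25/16
  (15-47/4)²=169/16
  (12-47/4)²=1/16
  (17-47/4)²=441/16
  (18-47/4)²=625/16
Σ(x-μ)² = 359/2
σ² = (359/2)/8 = 359/16

σ = √(359/16) ≈ 4.7368


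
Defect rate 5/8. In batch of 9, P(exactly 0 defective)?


Binomial: P(X=0) = C(9,0)×p^0×(1-p)^9
= 1 × 1 × 19683/134217728 = 19683/134217728

P(X=0) = 19683/134217728 ≈ 0.01%


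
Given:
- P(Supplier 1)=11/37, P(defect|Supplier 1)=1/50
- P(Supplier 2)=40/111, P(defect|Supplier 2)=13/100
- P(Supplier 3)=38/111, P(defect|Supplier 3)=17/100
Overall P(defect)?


P(B) = Σ P(B|Aᵢ)×P(Aᵢ)
  1/50×11/37 = 11/1850
  13/100×40/111 = 26/555
  17/100×38/111 = 323/5550
Sum = 308/2775

P(defect) = 308/2775 ≈ 11.10%


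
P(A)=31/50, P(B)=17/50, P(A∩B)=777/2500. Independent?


P(A)×P(B) = 527/2500
P(A∩B) = 777/2500
Not equal → NOT independent

No, not independent


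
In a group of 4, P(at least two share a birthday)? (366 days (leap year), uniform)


P(all different) = Π(366-i)/366 for i=0..3
= 0.983689
P(match) = 1 - 0.983689 = 0.016311

P ≈ 0.0163 ≈ 1.63%


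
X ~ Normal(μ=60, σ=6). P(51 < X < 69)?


z₁=(51-60)/6=-1.5, z₂=(69-60)/6=1.5
P = Φ(1.5) - Φ(-1.5) = 0.933193 - 0.066807 = 0.866386 ≈ 0.8664

P(51 < X < 69) ≈ 0.8664


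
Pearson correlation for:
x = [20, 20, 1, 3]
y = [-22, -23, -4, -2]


n=4, Σx=44, Σy=-51, Σxy=-910, Σx²=810, Σy²=1033
r = (4×(-910) - 44×(-51))/√((4×810 - 44²)(4×1033 - (-51)²))
= -1396/√(1304×1531) = -1396/√1996424 ≈ -1396/1412.9487 ≈ -0.9880

r ≈ -0.9880


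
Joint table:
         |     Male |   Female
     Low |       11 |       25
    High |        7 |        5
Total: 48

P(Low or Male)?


P(Low∨Male) = P(Low) + P(Male) - P(Low∧Male)
= (36 + 18 - 11)/48 = 43/48

P = 43/48 ≈ 89.58%


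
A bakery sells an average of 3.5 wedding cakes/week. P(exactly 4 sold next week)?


Poisson(λ=3.5): P(X=4) = e^(-λ)×λ^k/k!
= e^(-3.5) × 3.5^4 / 4!
≈ 0.03019738342 × 150.0625 / 24 ≈ 0.188812

P(X=4) ≈ 0.188812 ≈ 18.88%


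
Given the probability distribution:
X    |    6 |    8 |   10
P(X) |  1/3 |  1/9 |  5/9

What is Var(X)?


E[X] = 76/9
E[X²] = 224/3
Var(X) = E[X²] - (E[X])² = 224/3 - 5776/81 = 272/81

Var(X) = 272/81 ≈ 3.3580


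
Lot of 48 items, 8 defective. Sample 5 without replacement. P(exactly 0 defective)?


Hypergeometric: C(8,0)×C(40,5)/C(48,5)
= 1×658008/1712304 = 9139/23782

P(X=0) = 9139/23782 ≈ 38.43%


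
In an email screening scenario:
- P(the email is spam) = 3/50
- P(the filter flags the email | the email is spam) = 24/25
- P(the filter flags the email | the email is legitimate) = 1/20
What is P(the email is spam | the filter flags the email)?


Using Bayes' theorem:
P(A|B) = P(B|A)·P(A) / P(B)

P(the filter flags the email) = 24/25 × 3/50 + 1/20 × 47/50
= 36/625 + 47/1000 = 523/5000

P(the email is spam|the filter flags the email) = (36/625) / (523/5000) = 288/523

P(the email is spam|the filter flags the email) = 288/523 ≈ 55.07%


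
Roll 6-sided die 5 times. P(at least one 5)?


P(no 5)^5 = (5/6)^5 = 3125/7776
P(≥1) = 1 - 3125/7776 = 4651/7776

P = 4651/7776 ≈ 59.81%


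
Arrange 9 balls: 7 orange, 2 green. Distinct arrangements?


9!/(7!×2!) = 36

36


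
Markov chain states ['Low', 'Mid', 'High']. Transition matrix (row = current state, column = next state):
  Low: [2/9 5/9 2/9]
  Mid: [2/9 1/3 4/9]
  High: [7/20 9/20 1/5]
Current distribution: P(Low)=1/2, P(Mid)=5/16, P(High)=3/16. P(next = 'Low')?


P(next=Low) = Σᵢ P(now=i)×P(i→Low)
= 1/2×2/9 + 5/16×2/9 + 3/16×7/20
= 1/9 + 5/72 + 21/320 = 709/2880

P = 709/2880 ≈ 0.2462


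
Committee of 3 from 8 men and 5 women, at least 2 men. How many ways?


Count by #men:
  2M,1W: C(8,2)×C(5,1)=140
  3M,0W: C(8,3)×C(5,0)=56
Total = 196

196


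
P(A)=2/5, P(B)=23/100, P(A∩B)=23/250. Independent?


P(A)×P(B) = 23/250
P(A∩B) = 23/250
Equal ✓ → Independent

Yes, independent


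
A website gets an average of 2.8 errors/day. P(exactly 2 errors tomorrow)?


Poisson(λ=2.8): P(X=2) = e^(-λ)×λ^k/k!
= e^(-2.8) × 2.8^2 / 2!
≈ 0.06081006263 × 7.84 / 2 ≈ 0.238375

P(X=2) ≈ 0.238375 ≈ 23.84%


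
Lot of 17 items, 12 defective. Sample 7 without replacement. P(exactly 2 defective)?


Hypergeometric: C(12,2)×C(5,5)/C(17,7)
= 66×1/19448 = 3/884

P(X=2) = 3/884 ≈ 0.34%


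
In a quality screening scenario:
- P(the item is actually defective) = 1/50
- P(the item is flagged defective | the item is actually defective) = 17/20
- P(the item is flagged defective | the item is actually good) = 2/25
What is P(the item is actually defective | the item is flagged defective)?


Using Bayes' theorem:
P(A|B) = P(B|A)·P(A) / P(B)

P(the item is flagged defective) = 17/20 × 1/50 + 2/25 × 49/50
= 17/1000 + 49/625 = 477/5000

P(the item is actually defective|the item is flagged defective) = (17/1000) / (477/5000) = 85/477

P(the item is actually defective|the item is flagged defective) = 85/477 ≈ 17.82%


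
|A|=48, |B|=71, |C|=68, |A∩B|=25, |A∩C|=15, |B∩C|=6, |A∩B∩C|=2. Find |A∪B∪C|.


|A∪B∪C| = 48+71+68-25-15-6+2 = 143

|A∪B∪C| = 143


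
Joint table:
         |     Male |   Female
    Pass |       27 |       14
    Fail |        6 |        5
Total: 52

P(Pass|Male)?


P(Pass|Male) = 27/(27+6) = 27/33 = 9/11

P = 9/11 ≈ 81.82%


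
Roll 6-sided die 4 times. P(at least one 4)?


P(no 4)^4 = (5/6)^4 = 625/1296
P(≥1) = 1 - 625/1296 = 671/1296

P = 671/1296 ≈ 51.77%


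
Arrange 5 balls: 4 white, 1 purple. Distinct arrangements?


5!/(4!×1!) = 5

5


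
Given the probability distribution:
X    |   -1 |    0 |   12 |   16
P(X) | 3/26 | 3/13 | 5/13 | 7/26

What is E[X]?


E[X] = Σ x·P(X=x)
= (-1)×(3/26) + (0)×(3/13) + (12)×(5/13) + (16)×(7/26)
= 229/26

E[X] = 229/26


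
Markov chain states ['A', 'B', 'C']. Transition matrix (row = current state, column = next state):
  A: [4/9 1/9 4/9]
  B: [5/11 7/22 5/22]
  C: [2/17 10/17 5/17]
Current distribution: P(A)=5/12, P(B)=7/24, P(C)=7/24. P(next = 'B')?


P(next=B) = Σᵢ P(now=i)×P(i→B)
= 5/12×1/9 + 7/24×7/22 + 7/24×10/17
= 5/108 + 49/528 + 35/204 = 25097/80784

P = 25097/80784 ≈ 0.3107


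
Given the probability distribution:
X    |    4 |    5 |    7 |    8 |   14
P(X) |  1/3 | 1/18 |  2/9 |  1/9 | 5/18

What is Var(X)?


E[X] = 143/18
E[X²] = 475/6
Var(X) = E[X²] - (E[X])² = 475/6 - 20449/324 = 5201/324

Var(X) = 5201/324 ≈ 16.0525


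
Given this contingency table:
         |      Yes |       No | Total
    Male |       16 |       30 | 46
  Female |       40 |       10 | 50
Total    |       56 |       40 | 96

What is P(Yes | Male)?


P(Yes | Male) = 16/(16+30) = 16/46 = 8/23

P(Yes|Male) = 8/23 ≈ 34.78%


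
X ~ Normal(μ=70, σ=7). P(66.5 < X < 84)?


z₁=(66.5-70)/7=-0.5, z₂=(84-70)/7=2.0
P = Φ(2.0) - Φ(-0.5) = 0.977250 - 0.308538 = 0.668712 ≈ 0.6687

P(66.5 < X < 84) ≈ 0.6687


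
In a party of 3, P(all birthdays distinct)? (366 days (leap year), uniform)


P(all different) = Π(366-i)/366 for i=0..2
= (366/366)×(365/366)×...×(364/366)
= 0.991818

P ≈ 0.9918 ≈ 99.18%


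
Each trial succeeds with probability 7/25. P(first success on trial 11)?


Geometric: P(X=11) = (1-p)^(k-1)×p = (18/25)^10×7/25 = 24993270586368/2384185791015625

P(X=11) = 24993270586368/2384185791015625 ≈ 1.05%


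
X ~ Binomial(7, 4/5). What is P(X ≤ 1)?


P(X ≤ 1) = Σ P(X=i) for i=0..1
P(X=0) = 1/78125
P(X=1) = 28/78125
Sum = 29/78125

P(X ≤ 1) = 29/78125 ≈ 0.04%


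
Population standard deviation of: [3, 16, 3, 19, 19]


Mean = 60/5 = 12
  (3-12)²=81
  (16-12)²=16
  (3-12)²=81
  (19-12)²=49
  (19-12)²=49
Σ(x-μ)² = 276
σ² = 276/5

σ = √(276/5) ≈ 7.4297


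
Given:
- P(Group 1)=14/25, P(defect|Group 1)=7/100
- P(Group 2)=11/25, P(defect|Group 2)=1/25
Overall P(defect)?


P(B) = Σ P(B|Aᵢ)×P(Aᵢ)
  7/100×14/25 = 49/1250
  1/25×11/25 = 11/625
Sum = 71/1250

P(defect) = 71/1250 ≈ 5.68%


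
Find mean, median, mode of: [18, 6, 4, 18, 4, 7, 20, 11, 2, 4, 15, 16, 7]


Sorted: [2, 4, 4, 4, 6, 7, 7, 11, 15, 16, 18, 18, 20]
Mean = 132/13
Median = 7
Freq: {18: 2, 6: 1, 4: 3, 7: 2, 20: 1, 11: 1, 2: 1, 15: 1, 16: 1}
Mode: [4]

Mean=132/13, Median=7, Mode=4


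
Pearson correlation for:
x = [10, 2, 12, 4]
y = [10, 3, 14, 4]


n=4, Σx=28, Σy=31, Σxy=290, Σx²=264, Σy²=321
r = (4×290 - 28×31)/√((4×264 - 28²)(4×321 - 31²))
= 292/√(272×323) = 292/√87856 ≈ 292/296.4051 ≈ 0.9851

r ≈ 0.9851


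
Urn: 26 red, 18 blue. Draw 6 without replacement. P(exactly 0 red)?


Hypergeometric: C(26,0)×C(18,6)/C(44,6)
= 1×18564/7059052 = 51/19393

P(X=0) = 51/19393 ≈ 0.26%


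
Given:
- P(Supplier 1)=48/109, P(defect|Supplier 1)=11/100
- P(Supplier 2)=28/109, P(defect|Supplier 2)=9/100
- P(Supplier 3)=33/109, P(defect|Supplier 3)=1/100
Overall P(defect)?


P(B) = Σ P(B|Aᵢ)×P(Aᵢ)
  11/100×48/109 = 132/2725
  9/100×28/109 = 63/2725
  1/100×33/109 = 33/10900
Sum = 813/10900

P(defect) = 813/10900 ≈ 7.46%


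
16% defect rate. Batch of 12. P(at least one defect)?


P(all good) = (21/25)^12 = 7355827511386641/59604644775390625
P(≥1 defect) = 52248817264003984/59604644775390625

P = 52248817264003984/59604644775390625 ≈ 87.66%


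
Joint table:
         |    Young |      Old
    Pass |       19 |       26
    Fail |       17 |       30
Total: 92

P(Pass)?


P(Pass) = (19+26)/92 = 45/92

P(Pass) = 45/92 ≈ 48.91%


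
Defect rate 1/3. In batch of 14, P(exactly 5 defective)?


Binomial: P(X=5) = C(14,5)×p^5×(1-p)^9
= 2002 × 1/243 × 512/19683 = 1025024/4782969

P(X=5) = 1025024/4782969 ≈ 21.43%


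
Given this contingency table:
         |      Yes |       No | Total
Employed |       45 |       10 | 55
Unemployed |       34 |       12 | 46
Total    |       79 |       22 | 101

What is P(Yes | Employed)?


P(Yes | Employed) = 45/(45+10) = 45/55 = 9/11

P(Yes|Employed) = 9/11 ≈ 81.82%


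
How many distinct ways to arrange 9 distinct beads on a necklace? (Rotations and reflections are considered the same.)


Free circular arrangements: rotations and reflections both identified.
(n-1)!/2 = 8!/2 = 40320/2 = 20160

20160


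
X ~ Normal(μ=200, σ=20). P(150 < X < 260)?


z₁=(150-200)/20=-2.5, z₂=(260-200)/20=3.0
P = Φ(3.0) - Φ(-2.5) = 0.998650 - 0.006210 = 0.992440 ≈ 0.9924

P(150 < X < 260) ≈ 0.9924


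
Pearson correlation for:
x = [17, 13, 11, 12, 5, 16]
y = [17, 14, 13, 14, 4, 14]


n=6, Σx=74, Σy=76, Σxy=1026, Σx²=1004, Σy²=1062
r = (6×1026 - 74×76)/√((6×1004 - 74²)(6×1062 - 76²))
= 532/√(548×596) = 532/√326608 ≈ 532/571.4963 ≈ 0.9309

r ≈ 0.9309


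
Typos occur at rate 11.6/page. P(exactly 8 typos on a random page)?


Poisson(λ=11.6): P(X=8) = e^(-λ)×λ^k/k!
= e^(-11.6) × 11.6^8 / 8!
≈ 9.166087736e-06 × 327841489.198 / 40320 ≈ 0.074529

P(X=8) ≈ 0.074529 ≈ 7.45%


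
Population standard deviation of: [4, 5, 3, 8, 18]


Mean = 38/5
  (4-38/5)²=324/25
  (5-38/5)²=169/25
  (3-38/5)²=529/25
  (8-38/5)²=4/25
  (18-38/5)²=2704/25
Σ(x-μ)² = 746/5
σ² = (746/5)/5 = 746/25

σ = √(746/25) ≈ 5.4626


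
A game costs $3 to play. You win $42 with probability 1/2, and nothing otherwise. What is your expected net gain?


E[gain] = (42-3)×1/2 + (-3)×1/2
= 39/2 - 3/2 = 18

Expected net gain = $18 ≈ $18.00


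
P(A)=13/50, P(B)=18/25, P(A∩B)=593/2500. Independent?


P(A)×P(B) = 117/625
P(A∩B) = 593/2500
Not equal → NOT independent

No, not independent


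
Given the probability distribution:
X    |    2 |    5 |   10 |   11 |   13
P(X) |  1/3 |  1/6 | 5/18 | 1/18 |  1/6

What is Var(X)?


E[X] = 127/18
E[X²] = 409/6
Var(X) = E[X²] - (E[X])² = 409/6 - 16129/324 = 5957/324

Var(X) = 5957/324 ≈ 18.3858


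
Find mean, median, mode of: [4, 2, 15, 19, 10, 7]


Sorted: [2, 4, 7, 10, 15, 19]
Mean = 57/6 = 19/2
Median = 17/2
Freq: {4: 1, 2: 1, 15: 1, 19: 1, 10: 1, 7: 1}
Mode: No mode

Mean=19/2, Median=17/2, Mode=No mode


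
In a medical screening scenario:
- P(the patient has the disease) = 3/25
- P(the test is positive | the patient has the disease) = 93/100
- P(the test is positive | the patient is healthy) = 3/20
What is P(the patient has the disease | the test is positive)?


Using Bayes' theorem:
P(A|B) = P(B|A)·P(A) / P(B)

P(the test is positive) = 93/100 × 3/25 + 3/20 × 22/25
= 279/2500 + 33/250 = 609/2500

P(the patient has the disease|the test is positive) = (279/2500) / (609/2500) = 93/203

P(the patient has the disease|the test is positive) = 93/203 ≈ 45.81%


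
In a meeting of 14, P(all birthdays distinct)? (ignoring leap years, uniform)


P(all different) = Π(365-i)/365 for i=0..13
= (365/365)×(364/365)×...×(352/365)
= 0.776897

P ≈ 0.7769 ≈ 77.69%


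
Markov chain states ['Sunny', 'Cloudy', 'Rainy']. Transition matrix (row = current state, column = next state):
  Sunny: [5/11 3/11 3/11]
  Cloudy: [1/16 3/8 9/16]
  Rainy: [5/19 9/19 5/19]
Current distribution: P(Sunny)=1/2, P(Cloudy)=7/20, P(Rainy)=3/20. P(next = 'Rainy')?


P(next=Rainy) = Σᵢ P(now=i)×P(i→Rainy)
= 1/2×3/11 + 7/20×9/16 + 3/20×5/19
= 3/22 + 63/320 + 3/76 = 24927/66880

P = 24927/66880 ≈ 0.3727


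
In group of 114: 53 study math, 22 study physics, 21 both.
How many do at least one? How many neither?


|A∪B| = 53+22-21 = 54
Neither = 114-54 = 60

At least one: 54; Neither: 60


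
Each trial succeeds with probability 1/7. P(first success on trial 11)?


Geometric: P(X=11) = (1-p)^(k-1)×p = (6/7)^10×1/7 = 60466176/1977326743

P(X=11) = 60466176/1977326743 ≈ 3.06%


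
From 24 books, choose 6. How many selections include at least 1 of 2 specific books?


Complement: C(24,6) - C(22,6) = 134596 - 74613 = 59983

59983


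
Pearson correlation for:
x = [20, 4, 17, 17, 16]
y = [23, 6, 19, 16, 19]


n=5, Σx=74, Σy=83, Σxy=1383, Σx²=1250, Σy²=1543
r = (5×1383 - 74×83)/√((5×1250 - 74²)(5×1543 - 83²))
= 773/√(774×826) = 773/√639324 ≈ 773/799.5774 ≈ 0.9668

r ≈ 0.9668


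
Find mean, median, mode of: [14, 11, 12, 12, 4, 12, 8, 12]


Sorted: [4, 8, 11, 12, 12, 12, 12, 14]
Mean = 85/8
Median = 12
Freq: {14: 1, 11: 1, 12: 4, 4: 1, 8: 1}
Mode: [12]

Mean=85/8, Median=12, Mode=12


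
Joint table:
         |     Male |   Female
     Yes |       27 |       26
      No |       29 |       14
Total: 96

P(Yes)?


P(Yes) = (27+26)/96 = 53/96

P(Yes) = 53/96 ≈ 55.21%


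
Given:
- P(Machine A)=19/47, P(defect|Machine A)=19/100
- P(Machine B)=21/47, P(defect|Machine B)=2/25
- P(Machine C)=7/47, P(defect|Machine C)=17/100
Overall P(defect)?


P(B) = Σ P(B|Aᵢ)×P(Aᵢ)
  19/100×19/47 = 361/4700
  2/25×21/47 = 42/1175
  17/100×7/47 = 119/4700
Sum = 162/1175

P(defect) = 162/1175 ≈ 13.79%


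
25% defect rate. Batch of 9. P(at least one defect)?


P(all good) = (3/4)^9 = 19683/262144
P(≥1 defect) = 242461/262144

P = 242461/262144 ≈ 92.49%


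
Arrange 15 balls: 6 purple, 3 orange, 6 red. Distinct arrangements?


15!/(6!×3!×6!) = 420420

420420


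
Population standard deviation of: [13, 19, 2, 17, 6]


Mean = 57/5
  (13-57/5)²=64/25
  (19-57/5)²=1444/25
  (2-57/5)²=2209/25
  (17-57/5)²=784/25
  (6-57/5)²=729/25
Σ(x-μ)² = 1046/5
σ² = (1046/5)/5 = 1046/25

σ = √(1046/25) ≈ 6.4684


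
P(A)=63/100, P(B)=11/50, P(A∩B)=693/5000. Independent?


P(A)×P(B) = 693/5000
P(A∩B) = 693/5000
Equal ✓ → Independent

Yes, independent


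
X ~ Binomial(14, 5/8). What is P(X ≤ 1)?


P(X ≤ 1) = Σ P(X=i) for i=0..1
P(X=0) = 4782969/4398046511104
P(X=1) = 55801305/2199023255552
Sum = 116385579/4398046511104

P(X ≤ 1) = 116385579/4398046511104 ≈ 0.00%


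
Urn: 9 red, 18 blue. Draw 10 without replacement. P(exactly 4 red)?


Hypergeometric: C(9,4)×C(18,6)/C(27,10)
= 126×18564/8436285 = 6664/24035

P(X=4) = 6664/24035 ≈ 27.73%


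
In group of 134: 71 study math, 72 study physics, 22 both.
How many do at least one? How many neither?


|A∪B| = 71+72-22 = 121
Neither = 134-121 = 13

At least one: 121; Neither: 13


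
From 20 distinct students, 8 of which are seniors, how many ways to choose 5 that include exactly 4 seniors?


Choose 4 of the 8 seniors and 1 of the other 12 students:
C(8,4)×C(12,1) = 70×12 = 840

840


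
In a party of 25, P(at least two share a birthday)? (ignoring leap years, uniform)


P(all different) = Π(365-i)/365 for i=0..24
= 0.431300
P(match) = 1 - 0.431300 = 0.568700

P ≈ 0.5687 ≈ 56.87%


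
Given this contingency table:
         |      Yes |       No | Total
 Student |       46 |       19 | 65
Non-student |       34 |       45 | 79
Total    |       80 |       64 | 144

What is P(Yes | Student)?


P(Yes | Student) = 46/(46+19) = 46/65

P(Yes|Student) = 46/65 ≈ 70.77%


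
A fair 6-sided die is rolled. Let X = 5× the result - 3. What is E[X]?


E[die] = (1+6)/2 = 7/2
E[X] = 5×7/2 - 3 = 29/2

E[X] = 29/2


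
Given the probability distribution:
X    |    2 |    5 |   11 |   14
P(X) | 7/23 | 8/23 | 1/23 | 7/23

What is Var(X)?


E[X] = 163/23
E[X²] = 1721/23
Var(X) = E[X²] - (E[X])² = 1721/23 - 26569/529 = 13014/529

Var(X) = 13014/529 ≈ 24.6011


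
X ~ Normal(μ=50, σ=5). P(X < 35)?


z = (35-50)/5 = -3.0
P(Z < -3.0) = 0.0013

P(X < 35) ≈ 0.0013


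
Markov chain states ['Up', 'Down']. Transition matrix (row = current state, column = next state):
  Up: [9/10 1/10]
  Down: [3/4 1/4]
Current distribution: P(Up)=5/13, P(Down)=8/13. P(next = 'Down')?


P(next=Down) = Σᵢ P(now=i)×P(i→Down)
= 5/13×1/10 + 8/13×1/4
= 1/26 + 2/13 = 5/26

P = 5/26 ≈ 0.1923


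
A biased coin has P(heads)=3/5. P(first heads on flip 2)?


Geometric: P(X=2) = (1-p)^(k-1)×p = (2/5)^1×3/5 = 6/25

P(X=2) = 6/25 ≈ 24.00%


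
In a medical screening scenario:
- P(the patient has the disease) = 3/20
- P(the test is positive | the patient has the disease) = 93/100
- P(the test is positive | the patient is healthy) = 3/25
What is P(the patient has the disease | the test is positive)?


Using Bayes' theorem:
P(A|B) = P(B|A)·P(A) / P(B)

P(the test is positive) = 93/100 × 3/20 + 3/25 × 17/20
= 279/2000 + 51/500 = 483/2000

P(the patient has the disease|the test is positive) = (279/2000) / (483/2000) = 93/161

P(the patient has the disease|the test is positive) = 93/161 ≈ 57.76%


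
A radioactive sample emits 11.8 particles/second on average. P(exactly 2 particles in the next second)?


Poisson(λ=11.8): P(X=2) = e^(-λ)×λ^k/k!
= e^(-11.8) × 11.8^2 / 2!
≈ 7.504557915e-06 × 139.24 / 2 ≈ 0.000522

P(X=2) ≈ 0.000522 ≈ 0.05%


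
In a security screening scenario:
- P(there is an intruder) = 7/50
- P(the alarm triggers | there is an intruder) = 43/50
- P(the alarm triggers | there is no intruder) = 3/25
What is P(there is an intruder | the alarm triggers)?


Using Bayes' theorem:
P(A|B) = P(B|A)·P(A) / P(B)

P(the alarm triggers) = 43/50 × 7/50 + 3/25 × 43/50
= 301/2500 + 129/1250 = 559/2500

P(there is an intruder|the alarm triggers) = (301/2500) / (559/2500) = 7/13

P(there is an intruder|the alarm triggers) = 7/13 ≈ 53.85%


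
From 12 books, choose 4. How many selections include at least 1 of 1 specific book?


Complement: C(12,4) - C(11,4) = 495 - 330 = 165

165


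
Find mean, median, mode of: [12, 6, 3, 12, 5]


Sorted: [3, 5, 6, 12, 12]
Mean = 38/5
Median = 6
Freq: {12: 2, 6: 1, 3: 1, 5: 1}
Mode: [12]

Mean=38/5, Median=6, Mode=12


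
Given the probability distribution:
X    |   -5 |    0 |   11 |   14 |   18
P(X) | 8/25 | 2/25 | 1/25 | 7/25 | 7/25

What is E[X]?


E[X] = Σ x·P(X=x)
= (-5)×(8/25) + (0)×(2/25) + (11)×(1/25) + (14)×(7/25) + (18)×(7/25)
= 39/5

E[X] = 39/5
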